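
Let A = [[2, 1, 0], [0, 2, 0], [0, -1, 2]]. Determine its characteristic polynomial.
χ_A(x) = (x - 2)^3

xI - A = [[x - 2, -1, 0], [0, x - 2, 0], [0, 1, x - 2]].

Expanding det(xI - A) along the first row:
det(xI - A) = + (x - 2)·det([[x - 2, 0], [1, x - 2]]) - (-1)·det([[0, 0], [0, x - 2]]) + (0)·det([[0, x - 2], [0, 1]]).

Evaluating gives χ_A(x) = x^3 - 6x^2 + 12x - 8 = (x - 2)^3.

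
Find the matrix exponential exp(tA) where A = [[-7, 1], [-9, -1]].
e^{tA} = [[(1 - 3*t)*e^{-4*t}, t*e^{-4*t}], [-9*t*e^{-4*t}, (3*t + 1)*e^{-4*t}]]

A has Jordan form J = [[-4, 1], [0, -4]] with A = PJP^{-1}, so e^{tA} = P e^{tJ} P^{-1}.

For a Jordan block J_k(λ), e^{tJ_k(λ)} = e^{λt} · (I + tN + t^2 N^2/2! + ... + t^{k-1} N^{k-1}/(k-1)!) where N is the nilpotent superdiagonal part.

Assembling the blocks and conjugating back gives the entries of e^{tA} as shown above.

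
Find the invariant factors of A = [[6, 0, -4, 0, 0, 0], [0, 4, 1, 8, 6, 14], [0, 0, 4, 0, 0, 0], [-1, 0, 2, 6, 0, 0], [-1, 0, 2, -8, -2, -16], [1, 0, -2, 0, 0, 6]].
The Jordan structure of A has elementary divisors (x + 2), (x - 4)^2, (x - 6)^2, (x - 6). Arranging the block sizes at each eigenvalue in decreasing order and taking row products gives the invariant factors.

Invariant factors (smallest first, each dividing the next): x - 6, (x - 6)^2(x - 4)^2(x + 2).

Check: the last factor (x - 6)^2(x - 4)^2(x + 2) is the minimal polynomial, and the product (x - 6)^3(x - 4)^2(x + 2) is the characteristic polynomial.

x - 6, (x - 6)^2(x - 4)^2(x + 2)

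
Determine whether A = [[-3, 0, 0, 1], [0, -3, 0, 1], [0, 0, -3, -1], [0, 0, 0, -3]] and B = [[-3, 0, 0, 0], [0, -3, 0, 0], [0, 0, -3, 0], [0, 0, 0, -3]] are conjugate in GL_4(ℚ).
No.

Both have characteristic polynomial (x + 3)^4, but the minimal polynomial of A is (x + 3)^2 while the minimal polynomial of B is x + 3. The minimal polynomial is a similarity invariant, so A and B are not similar.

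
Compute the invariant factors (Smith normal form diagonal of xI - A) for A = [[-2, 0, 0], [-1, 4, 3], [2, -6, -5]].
(x - 1)(x + 2)^2

The Jordan structure of A has elementary divisors (x + 2)^2, (x - 1). Arranging the block sizes at each eigenvalue in decreasing order and taking row products gives the invariant factors.

Invariant factors (smallest first, each dividing the next): (x - 1)(x + 2)^2.

Check: the last factor (x - 1)(x + 2)^2 is the minimal polynomial, and the product (x - 1)(x + 2)^2 is the characteristic polynomial.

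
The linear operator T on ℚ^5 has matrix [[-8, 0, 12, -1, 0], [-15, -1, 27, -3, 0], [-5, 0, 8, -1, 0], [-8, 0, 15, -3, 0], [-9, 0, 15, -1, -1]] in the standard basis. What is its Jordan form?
J = [[-1, 1, 0, 0, 0], [0, -1, 1, 0, 0], [0, 0, -1, 0, 0], [0, 0, 0, -1, 0], [0, 0, 0, 0, -1]]

The characteristic polynomial is det(xI - A) = (x + 1)^5, so the eigenvalues are -1 (algebraic multiplicity 5).

For λ = -1: rank(A + I) = 2, rank((A + I)^2) = 1, rank((A + I)^3) = 0. The eigenspace has dimension 5 - 2 = 3, so there are 3 Jordan blocks; the rank sequence gives block sizes [3, 1, 1].

Assembling the blocks gives the Jordan form J above.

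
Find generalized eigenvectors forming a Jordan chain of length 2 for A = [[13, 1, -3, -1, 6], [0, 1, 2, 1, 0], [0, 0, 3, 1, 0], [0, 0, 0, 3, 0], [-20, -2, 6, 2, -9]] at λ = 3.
We seek v_1 ∈ ker((A - 3I)^2) \ ker(A - 3I), then set v_{i+1} = (A - 3I) v_i.

One such chain is v_1 = [[0, 0, 0, 1, 0]]^T, v_2 = [[-1, 1, 1, 0, 2]]^T. Check: (A - 3I) v_2 = [[0, 0, 0, 0, 0]]^T = 0.

v_1 = [[0, 0, 0, 1, 0]]^T, v_2 = [[-1, 1, 1, 0, 2]]^T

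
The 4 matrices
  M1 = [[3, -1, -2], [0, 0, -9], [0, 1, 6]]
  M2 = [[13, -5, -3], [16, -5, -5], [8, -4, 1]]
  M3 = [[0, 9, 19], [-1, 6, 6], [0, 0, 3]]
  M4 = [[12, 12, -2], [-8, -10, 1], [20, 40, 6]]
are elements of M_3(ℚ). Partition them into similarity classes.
2 classes: {M1, M2, M3}, {M4}

Characteristic polynomials: χ_{M1} = (x - 3)^3, χ_{M2} = (x - 3)^3, χ_{M3} = (x - 3)^3, χ_{M4} = (x - 6)^2(x + 4).

{M1, M2, M3}: invariant factors (x - 3)^3.

{M4}: invariant factors (x - 6)^2(x + 4).

Matrices are similar if and only if their invariant-factor lists agree; the partition into similarity classes is {M1, M2, M3}, {M4}.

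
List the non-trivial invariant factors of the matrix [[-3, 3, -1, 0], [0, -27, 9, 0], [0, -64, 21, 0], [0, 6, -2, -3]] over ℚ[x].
x + 3, (x + 3)^3

The Jordan structure of A has elementary divisors (x + 3)^3, (x + 3). Arranging the block sizes at each eigenvalue in decreasing order and taking row products gives the invariant factors.

Invariant factors (smallest first, each dividing the next): x + 3, (x + 3)^3.

Check: the last factor (x + 3)^3 is the minimal polynomial, and the product (x + 3)^4 is the characteristic polynomial.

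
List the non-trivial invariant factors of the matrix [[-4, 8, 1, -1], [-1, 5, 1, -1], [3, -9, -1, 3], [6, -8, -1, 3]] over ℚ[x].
The Jordan structure of A has elementary divisors (x + 3), (x - 2)^2, (x - 2). Arranging the block sizes at each eigenvalue in decreasing order and taking row products gives the invariant factors.

Invariant factors (smallest first, each dividing the next): x - 2, (x - 2)^2(x + 3).

Check: the last factor (x - 2)^2(x + 3) is the minimal polynomial, and the product (x - 2)^3(x + 3) is the characteristic polynomial.

x - 2, (x - 2)^2(x + 3)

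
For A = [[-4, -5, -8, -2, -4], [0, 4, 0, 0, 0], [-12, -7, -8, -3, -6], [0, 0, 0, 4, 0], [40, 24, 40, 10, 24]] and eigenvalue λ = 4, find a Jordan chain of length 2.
We seek v_1 ∈ ker((A - 4I)^2) \ ker(A - 4I), then set v_{i+1} = (A - 4I) v_i.

One such chain is v_1 = [[-2, 1, -5, 9, 8]]^T, v_2 = [[1, 0, 2, 0, -6]]^T. Check: (A - 4I) v_2 = [[0, 0, 0, 0, 0]]^T = 0.

v_1 = [[-2, 1, -5, 9, 8]]^T, v_2 = [[1, 0, 2, 0, -6]]^T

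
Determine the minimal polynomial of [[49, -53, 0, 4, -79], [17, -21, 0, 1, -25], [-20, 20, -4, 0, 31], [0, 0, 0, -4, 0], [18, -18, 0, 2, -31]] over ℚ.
The characteristic polynomial factors as (x - 5)(x + 4)^4. The minimal polynomial is ∏(x - λ)^{k_λ} where k_λ is the size of the largest Jordan block at λ.

For λ = -4: rank(A + 4I) = 3, and the largest Jordan block has size 3 (the smallest k with rank((A + 4I)^k) = rank((A + 4I)^(k+1))).
For λ = 5: rank(A - 5I) = 4, and the largest Jordan block has size 1 (the smallest k with rank((A - 5I)^k) = rank((A - 5I)^(k+1))).

So m_A(x) = (x - 5)(x + 4)^3.

m_A(x) = (x - 5)(x + 4)^3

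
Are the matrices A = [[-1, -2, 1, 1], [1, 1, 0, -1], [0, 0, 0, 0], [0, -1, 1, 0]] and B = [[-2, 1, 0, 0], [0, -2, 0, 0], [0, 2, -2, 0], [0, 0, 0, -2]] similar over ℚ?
trace(A) = 0 but trace(B) = -8. The trace is a similarity invariant, so A and B are not similar.

No.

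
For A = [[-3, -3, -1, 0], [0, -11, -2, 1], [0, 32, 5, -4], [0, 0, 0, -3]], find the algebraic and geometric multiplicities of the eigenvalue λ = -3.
The characteristic polynomial is (x + 3)^4, so the factor x + 3 appears with exponent 4: the algebraic multiplicity is 4.

rank(A + 3I) = 2, so the eigenspace has dimension 4 - 2 = 2: the geometric multiplicity is 2.

Since 2 < 4, A is not diagonalizable.

algebraic multiplicity 4, geometric multiplicity 2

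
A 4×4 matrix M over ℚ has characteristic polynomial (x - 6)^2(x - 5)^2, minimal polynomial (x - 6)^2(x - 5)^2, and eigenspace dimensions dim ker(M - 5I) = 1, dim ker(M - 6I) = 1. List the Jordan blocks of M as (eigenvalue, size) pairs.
Jordan blocks: (5, 2), (6, 2)

λ = 5: algebraic multiplicity 2 (exponent in χ_M), largest block size 2 (exponent in m_M), 1 block (geometric multiplicity). This forces block sizes [2].
λ = 6: algebraic multiplicity 2 (exponent in χ_M), largest block size 2 (exponent in m_M), 1 block (geometric multiplicity). This forces block sizes [2].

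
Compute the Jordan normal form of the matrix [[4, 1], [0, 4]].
J = [[4, 1], [0, 4]]

The characteristic polynomial is det(xI - A) = (x - 4)^2, so the eigenvalues are 4 (algebraic multiplicity 2).

For λ = 4: rank(A - 4I) = 1, rank((A - 4I)^2) = 0. The eigenspace has dimension 2 - 1 = 1, so there is 1 Jordan block; the rank sequence gives block sizes [2].

Assembling the blocks gives the Jordan form J above.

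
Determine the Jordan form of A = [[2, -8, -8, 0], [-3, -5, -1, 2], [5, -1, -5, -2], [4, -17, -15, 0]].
The characteristic polynomial is det(xI - A) = (x + 2)^4, so the eigenvalues are -2 (algebraic multiplicity 4).

For λ = -2: rank(A + 2I) = 2, rank((A + 2I)^2) = 0. The eigenspace has dimension 4 - 2 = 2, so there are 2 Jordan blocks; the rank sequence gives block sizes [2, 2].

Assembling the blocks gives the Jordan form J above.

J = [[-2, 1, 0, 0], [0, -2, 0, 0], [0, 0, -2, 1], [0, 0, 0, -2]]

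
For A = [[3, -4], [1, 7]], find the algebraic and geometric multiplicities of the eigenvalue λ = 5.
algebraic multiplicity 2, geometric multiplicity 1

The characteristic polynomial is (x - 5)^2, so the factor x - 5 appears with exponent 2: the algebraic multiplicity is 2.

rank(A - 5I) = 1, so the eigenspace has dimension 2 - 1 = 1: the geometric multiplicity is 1.

Since 1 < 2, A is not diagonalizable.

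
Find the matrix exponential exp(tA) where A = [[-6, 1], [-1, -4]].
A has Jordan form J = [[-5, 1], [0, -5]] with A = PJP^{-1}, so e^{tA} = P e^{tJ} P^{-1}.

For a Jordan block J_k(λ), e^{tJ_k(λ)} = e^{λt} · (I + tN + t^2 N^2/2! + ... + t^{k-1} N^{k-1}/(k-1)!) where N is the nilpotent superdiagonal part.

Assembling the blocks and conjugating back gives the entries of e^{tA} as shown above.

e^{tA} = [[(1 - t)*e^{-5*t}, t*e^{-5*t}], [-t*e^{-5*t}, (t + 1)*e^{-5*t}]]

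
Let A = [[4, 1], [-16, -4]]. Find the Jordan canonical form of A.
J = [[0, 1], [0, 0]]

The characteristic polynomial is det(xI - A) = x^2, so the eigenvalues are 0 (algebraic multiplicity 2).

For λ = 0: rank(A) = 1, rank(A^2) = 0. The eigenspace has dimension 2 - 1 = 1, so there is 1 Jordan block; the rank sequence gives block sizes [2].

Assembling the blocks gives the Jordan form J above.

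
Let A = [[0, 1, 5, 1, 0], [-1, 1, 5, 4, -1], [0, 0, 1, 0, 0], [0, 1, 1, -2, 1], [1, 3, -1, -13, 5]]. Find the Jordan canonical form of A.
The characteristic polynomial is det(xI - A) = (x - 1)^5, so the eigenvalues are 1 (algebraic multiplicity 5).

For λ = 1: rank(A - I) = 3, rank((A - I)^2) = 1, rank((A - I)^3) = 0. The eigenspace has dimension 5 - 3 = 2, so there are 2 Jordan blocks; the rank sequence gives block sizes [3, 2].

Assembling the blocks gives the Jordan form J above.

J = [[1, 1, 0, 0, 0], [0, 1, 1, 0, 0], [0, 0, 1, 0, 0], [0, 0, 0, 1, 1], [0, 0, 0, 0, 1]]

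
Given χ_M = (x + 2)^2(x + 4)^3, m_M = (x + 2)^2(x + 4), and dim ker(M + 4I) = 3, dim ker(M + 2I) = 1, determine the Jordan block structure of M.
Jordan blocks: (-4, 1), (-4, 1), (-4, 1), (-2, 2)

λ = -4: algebraic multiplicity 3 (exponent in χ_M), largest block size 1 (exponent in m_M), 3 blocks (geometric multiplicity). These force block sizes [1, 1, 1].
λ = -2: algebraic multiplicity 2 (exponent in χ_M), largest block size 2 (exponent in m_M), 1 block (geometric multiplicity). This forces block sizes [2].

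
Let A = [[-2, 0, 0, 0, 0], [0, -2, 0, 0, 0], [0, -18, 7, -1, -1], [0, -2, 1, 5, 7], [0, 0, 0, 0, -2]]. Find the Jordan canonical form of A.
J = [[-2, 0, 0, 0, 0], [0, -2, 0, 0, 0], [0, 0, -2, 0, 0], [0, 0, 0, 6, 1], [0, 0, 0, 0, 6]]

The characteristic polynomial is det(xI - A) = (x - 6)^2(x + 2)^3, so the eigenvalues are -2 (algebraic multiplicity 3), 6 (algebraic multiplicity 2).

For λ = -2: rank(A + 2I) = 2. The eigenspace has dimension 5 - 2 = 3, so there are 3 Jordan blocks; the rank sequence gives block sizes [1, 1, 1].

For λ = 6: rank(A - 6I) = 4, rank((A - 6I)^2) = 3. The eigenspace has dimension 5 - 4 = 1, so there is 1 Jordan block; the rank sequence gives block sizes [2].

Assembling the blocks gives the Jordan form J above.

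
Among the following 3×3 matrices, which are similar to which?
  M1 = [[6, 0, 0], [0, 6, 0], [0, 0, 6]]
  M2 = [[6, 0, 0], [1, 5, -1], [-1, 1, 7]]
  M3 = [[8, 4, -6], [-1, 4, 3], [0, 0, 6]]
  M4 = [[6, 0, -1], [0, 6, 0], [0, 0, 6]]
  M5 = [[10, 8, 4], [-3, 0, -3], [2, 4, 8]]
Characteristic polynomials: χ_{M1} = (x - 6)^3, χ_{M2} = (x - 6)^3, χ_{M3} = (x - 6)^3, χ_{M4} = (x - 6)^3, χ_{M5} = (x - 6)^3.

{M1}: invariant factors x - 6, x - 6, x - 6.

{M2, M3, M4, M5}: invariant factors x - 6, (x - 6)^2.

Matrices are similar if and only if their invariant-factor lists agree; the partition into similarity classes is {M1}, {M2, M3, M4, M5}.

2 classes: {M1}, {M2, M3, M4, M5}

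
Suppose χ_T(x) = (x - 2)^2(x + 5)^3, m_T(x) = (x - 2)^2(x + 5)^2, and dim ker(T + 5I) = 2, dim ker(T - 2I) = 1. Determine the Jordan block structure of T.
λ = -5: algebraic multiplicity 3 (exponent in χ_T), largest block size 2 (exponent in m_T), 2 blocks (geometric multiplicity). These force block sizes [2, 1].
λ = 2: algebraic multiplicity 2 (exponent in χ_T), largest block size 2 (exponent in m_T), 1 block (geometric multiplicity). This forces block sizes [2].

Jordan blocks: (-5, 2), (-5, 1), (2, 2)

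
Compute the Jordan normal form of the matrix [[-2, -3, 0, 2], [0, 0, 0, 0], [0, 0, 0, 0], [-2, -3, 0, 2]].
The characteristic polynomial is det(xI - A) = x^4, so the eigenvalues are 0 (algebraic multiplicity 4).

For λ = 0: rank(A) = 1, rank(A^2) = 0. The eigenspace has dimension 4 - 1 = 3, so there are 3 Jordan blocks; the rank sequence gives block sizes [2, 1, 1].

Assembling the blocks gives the Jordan form J above.

J = [[0, 1, 0, 0], [0, 0, 0, 0], [0, 0, 0, 0], [0, 0, 0, 0]]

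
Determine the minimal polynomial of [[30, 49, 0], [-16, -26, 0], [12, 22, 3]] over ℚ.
The characteristic polynomial factors as (x - 3)(x - 2)^2. The minimal polynomial is ∏(x - λ)^{k_λ} where k_λ is the size of the largest Jordan block at λ.

For λ = 2: rank(A - 2I) = 2, and the largest Jordan block has size 2 (the smallest k with rank((A - 2I)^k) = rank((A - 2I)^(k+1))).
For λ = 3: rank(A - 3I) = 2, and the largest Jordan block has size 1 (the smallest k with rank((A - 3I)^k) = rank((A - 3I)^(k+1))).

So m_A(x) = (x - 3)(x - 2)^2.

m_A(x) = (x - 3)(x - 2)^2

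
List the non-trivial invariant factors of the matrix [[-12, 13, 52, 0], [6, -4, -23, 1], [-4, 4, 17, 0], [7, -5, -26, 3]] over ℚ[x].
x - 1, (x - 1)^3

The Jordan structure of A has elementary divisors (x - 1)^3, (x - 1). Arranging the block sizes at each eigenvalue in decreasing order and taking row products gives the invariant factors.

Invariant factors (smallest first, each dividing the next): x - 1, (x - 1)^3.

Check: the last factor (x - 1)^3 is the minimal polynomial, and the product (x - 1)^4 is the characteristic polynomial.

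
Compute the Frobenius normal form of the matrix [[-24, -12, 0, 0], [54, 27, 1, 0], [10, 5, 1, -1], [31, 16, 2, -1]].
R = [[0, 0, 0, -12], [1, 0, 0, -8], [0, 1, 0, 4], [0, 0, 1, 3]]

The invariant factors of A (the non-unit diagonal entries of the Smith normal form of xI - A over ℚ[x]) are (x - 3)(x^3 - 4x - 4), each dividing the next. The characteristic polynomial is their product, (x - 3)(x^3 - 4x - 4).

The rational canonical form is the block-diagonal matrix of companion matrices C(f_i):
R = [[0, 0, 0, -12], [1, 0, 0, -8], [0, 1, 0, 4], [0, 0, 1, 3]].

Note the characteristic polynomial does not split into linear factors over ℚ, so A has no Jordan form over ℚ; the rational canonical form exists over any field.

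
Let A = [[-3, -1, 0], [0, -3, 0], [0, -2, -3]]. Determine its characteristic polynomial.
χ_A(x) = (x + 3)^3

xI - A = [[x + 3, 1, 0], [0, x + 3, 0], [0, 2, x + 3]].

Expanding det(xI - A) along the first row:
det(xI - A) = + (x + 3)·det([[x + 3, 0], [2, x + 3]]) - (1)·det([[0, 0], [0, x + 3]]) + (0)·det([[0, x + 3], [0, 2]]).

Evaluating gives χ_A(x) = x^3 + 9x^2 + 27x + 27 = (x + 3)^3.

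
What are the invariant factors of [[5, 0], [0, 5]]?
The Jordan structure of A has elementary divisors (x - 5), (x - 5). Arranging the block sizes at each eigenvalue in decreasing order and taking row products gives the invariant factors.

Invariant factors (smallest first, each dividing the next): x - 5, x - 5.

Check: the last factor x - 5 is the minimal polynomial, and the product (x - 5)^2 is the characteristic polynomial.

x - 5, x - 5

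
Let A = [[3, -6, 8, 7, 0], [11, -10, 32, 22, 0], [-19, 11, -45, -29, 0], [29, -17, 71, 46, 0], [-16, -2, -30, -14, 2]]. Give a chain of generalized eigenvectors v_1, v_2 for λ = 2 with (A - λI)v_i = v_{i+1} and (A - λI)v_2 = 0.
We seek v_1 ∈ ker((A - 2I)^2) \ ker(A - 2I), then set v_{i+1} = (A - 2I) v_i.

One such chain is v_1 = [[-1, -3, 4, -7, 2]]^T, v_2 = [[0, -1, 1, -2, 0]]^T. Check: (A - 2I) v_2 = [[0, 0, 0, 0, 0]]^T = 0.

v_1 = [[-1, -3, 4, -7, 2]]^T, v_2 = [[0, -1, 1, -2, 0]]^T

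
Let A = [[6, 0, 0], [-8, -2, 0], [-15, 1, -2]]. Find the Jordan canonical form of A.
J = [[-2, 1, 0], [0, -2, 0], [0, 0, 6]]

The characteristic polynomial is det(xI - A) = (x - 6)(x + 2)^2, so the eigenvalues are -2 (algebraic multiplicity 2), 6 (algebraic multiplicity 1).

For λ = -2: rank(A + 2I) = 2, rank((A + 2I)^2) = 1. The eigenspace has dimension 3 - 2 = 1, so there is 1 Jordan block; the rank sequence gives block sizes [2].

For λ = 6: algebraic multiplicity 1 gives one 1×1 block.

Assembling the blocks gives the Jordan form J above.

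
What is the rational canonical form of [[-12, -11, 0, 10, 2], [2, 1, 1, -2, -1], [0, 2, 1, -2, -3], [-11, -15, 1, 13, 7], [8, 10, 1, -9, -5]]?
R = [[0, 0, 0, 0, -12], [1, 0, 0, 0, -1], [0, 1, 0, 0, 10], [0, 0, 1, 0, 6], [0, 0, 0, 1, -2]]

The invariant factors of A (the non-unit diagonal entries of the Smith normal form of xI - A over ℚ[x]) are (x - 1)(x + 3)(x^3 - 3x - 4), each dividing the next. The characteristic polynomial is their product, (x - 1)(x + 3)(x^3 - 3x - 4).

The rational canonical form is the block-diagonal matrix of companion matrices C(f_i):
R = [[0, 0, 0, 0, -12], [1, 0, 0, 0, -1], [0, 1, 0, 0, 10], [0, 0, 1, 0, 6], [0, 0, 0, 1, -2]].

Note the characteristic polynomial does not split into linear factors over ℚ, so A has no Jordan form over ℚ; the rational canonical form exists over any field.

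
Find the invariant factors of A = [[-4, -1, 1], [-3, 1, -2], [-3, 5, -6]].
(x + 1)(x + 4)^2

The Jordan structure of A has elementary divisors (x + 4)^2, (x + 1). Arranging the block sizes at each eigenvalue in decreasing order and taking row products gives the invariant factors.

Invariant factors (smallest first, each dividing the next): (x + 1)(x + 4)^2.

Check: the last factor (x + 1)(x + 4)^2 is the minimal polynomial, and the product (x + 1)(x + 4)^2 is the characteristic polynomial.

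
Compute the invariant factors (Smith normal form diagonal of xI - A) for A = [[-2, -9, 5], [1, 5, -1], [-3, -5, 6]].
The Jordan structure of A has elementary divisors (x - 3)^3. Arranging the block sizes at each eigenvalue in decreasing order and taking row products gives the invariant factors.

Invariant factors (smallest first, each dividing the next): (x - 3)^3.

Check: the last factor (x - 3)^3 is the minimal polynomial, and the product (x - 3)^3 is the characteristic polynomial.

(x - 3)^3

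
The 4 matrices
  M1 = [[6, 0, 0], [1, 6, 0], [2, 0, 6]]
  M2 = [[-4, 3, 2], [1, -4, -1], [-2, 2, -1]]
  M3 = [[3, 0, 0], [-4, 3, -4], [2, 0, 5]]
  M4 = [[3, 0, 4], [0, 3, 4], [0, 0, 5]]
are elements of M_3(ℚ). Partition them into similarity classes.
Characteristic polynomials: χ_{M1} = (x - 6)^3, χ_{M2} = (x + 3)^3, χ_{M3} = (x - 5)(x - 3)^2, χ_{M4} = (x - 5)(x - 3)^2.

{M1}: invariant factors x - 6, (x - 6)^2.

{M2}: invariant factors (x + 3)^3.

{M3, M4}: invariant factors x - 3, (x - 5)(x - 3).

Matrices are similar if and only if their invariant-factor lists agree; the partition into similarity classes is {M1}, {M2}, {M3, M4}.

3 classes: {M1}, {M2}, {M3, M4}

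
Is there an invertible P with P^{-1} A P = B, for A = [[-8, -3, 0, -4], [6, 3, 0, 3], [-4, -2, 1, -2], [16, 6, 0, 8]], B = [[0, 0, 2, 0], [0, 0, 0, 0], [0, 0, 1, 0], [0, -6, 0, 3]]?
Both have characteristic polynomial x^2(x - 3)(x - 1), but the minimal polynomial of A is x^2(x - 3)(x - 1) while the minimal polynomial of B is x(x - 3)(x - 1). The minimal polynomial is a similarity invariant, so A and B are not similar.

No.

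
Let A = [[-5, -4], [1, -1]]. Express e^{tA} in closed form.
A has Jordan form J = [[-3, 1], [0, -3]] with A = PJP^{-1}, so e^{tA} = P e^{tJ} P^{-1}.

For a Jordan block J_k(λ), e^{tJ_k(λ)} = e^{λt} · (I + tN + t^2 N^2/2! + ... + t^{k-1} N^{k-1}/(k-1)!) where N is the nilpotent superdiagonal part.

Assembling the blocks and conjugating back gives the entries of e^{tA} as shown above.

e^{tA} = [[(1 - 2*t)*e^{-3*t}, -4*t*e^{-3*t}], [t*e^{-3*t}, (2*t + 1)*e^{-3*t}]]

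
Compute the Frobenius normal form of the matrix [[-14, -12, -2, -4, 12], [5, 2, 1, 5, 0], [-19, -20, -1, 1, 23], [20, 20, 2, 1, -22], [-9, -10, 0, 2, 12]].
R = [[0, 0, 0, 0, -8], [1, 0, 0, 0, 12], [0, 1, 0, 0, 2], [0, 0, 1, 0, 1], [0, 0, 0, 1, 0]]

The invariant factors of A (the non-unit diagonal entries of the Smith normal form of xI - A over ℚ[x]) are (x - 2)(x + 2)(x^3 + 3x - 2), each dividing the next. The characteristic polynomial is their product, (x - 2)(x + 2)(x^3 + 3x - 2).

The rational canonical form is the block-diagonal matrix of companion matrices C(f_i):
R = [[0, 0, 0, 0, -8], [1, 0, 0, 0, 12], [0, 1, 0, 0, 2], [0, 0, 1, 0, 1], [0, 0, 0, 1, 0]].

Note the characteristic polynomial does not split into linear factors over ℚ, so A has no Jordan form over ℚ; the rational canonical form exists over any field.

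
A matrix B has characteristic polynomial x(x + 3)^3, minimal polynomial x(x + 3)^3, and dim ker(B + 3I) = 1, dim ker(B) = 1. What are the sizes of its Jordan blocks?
Jordan blocks: (-3, 3), (0, 1)

λ = -3: algebraic multiplicity 3 (exponent in χ_B), largest block size 3 (exponent in m_B), 1 block (geometric multiplicity). This forces block sizes [3].
λ = 0: algebraic multiplicity 1 (exponent in χ_B), largest block size 1 (exponent in m_B), 1 block (geometric multiplicity). This forces block sizes [1].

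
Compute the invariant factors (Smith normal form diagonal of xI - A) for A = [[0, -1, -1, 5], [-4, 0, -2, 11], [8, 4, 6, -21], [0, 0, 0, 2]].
(x - 2)^2, (x - 2)^2

The Jordan structure of A has elementary divisors (x - 2)^2, (x - 2)^2. Arranging the block sizes at each eigenvalue in decreasing order and taking row products gives the invariant factors.

Invariant factors (smallest first, each dividing the next): (x - 2)^2, (x - 2)^2.

Check: the last factor (x - 2)^2 is the minimal polynomial, and the product (x - 2)^4 is the characteristic polynomial.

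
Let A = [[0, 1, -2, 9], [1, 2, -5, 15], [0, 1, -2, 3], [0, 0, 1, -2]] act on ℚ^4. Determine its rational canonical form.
The invariant factors of A (the non-unit diagonal entries of the Smith normal form of xI - A over ℚ[x]) are (x + 2)(x^3 - 3x - 3), each dividing the next. The characteristic polynomial is their product, (x + 2)(x^3 - 3x - 3).

The rational canonical form is the block-diagonal matrix of companion matrices C(f_i):
R = [[0, 0, 0, 6], [1, 0, 0, 9], [0, 1, 0, 3], [0, 0, 1, -2]].

Note the characteristic polynomial does not split into linear factors over ℚ, so A has no Jordan form over ℚ; the rational canonical form exists over any field.

R = [[0, 0, 0, 6], [1, 0, 0, 9], [0, 1, 0, 3], [0, 0, 1, -2]]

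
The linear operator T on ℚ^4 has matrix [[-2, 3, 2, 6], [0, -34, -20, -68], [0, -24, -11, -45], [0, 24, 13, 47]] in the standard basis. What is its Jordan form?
J = [[-2, 1, 0, 0], [0, -2, 0, 0], [0, 0, 2, 1], [0, 0, 0, 2]]

The characteristic polynomial is det(xI - A) = (x - 2)^2(x + 2)^2, so the eigenvalues are -2 (algebraic multiplicity 2), 2 (algebraic multiplicity 2).

For λ = -2: rank(A + 2I) = 3, rank((A + 2I)^2) = 2. The eigenspace has dimension 4 - 3 = 1, so there is 1 Jordan block; the rank sequence gives block sizes [2].

For λ = 2: rank(A - 2I) = 3, rank((A - 2I)^2) = 2. The eigenspace has dimension 4 - 3 = 1, so there is 1 Jordan block; the rank sequence gives block sizes [2].

Assembling the blocks gives the Jordan form J above.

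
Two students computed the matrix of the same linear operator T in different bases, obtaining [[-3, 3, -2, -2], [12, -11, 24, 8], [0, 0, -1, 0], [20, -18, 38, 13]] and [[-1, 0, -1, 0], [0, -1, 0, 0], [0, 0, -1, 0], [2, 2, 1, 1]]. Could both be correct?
Yes.

Two matrices over a field are similar if and only if they have the same invariant factors.

Both A and B have characteristic polynomial (x - 1)(x + 1)^3 and minimal polynomial (x - 1)(x + 1)^2. Computing further, both have invariant factors x + 1, (x - 1)(x + 1)^2. Hence A and B are similar.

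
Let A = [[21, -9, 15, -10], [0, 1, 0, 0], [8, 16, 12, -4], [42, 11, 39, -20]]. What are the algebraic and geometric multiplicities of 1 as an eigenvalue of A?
algebraic multiplicity 2, geometric multiplicity 1

The characteristic polynomial is (x - 6)^2(x - 1)^2, so the factor x - 1 appears with exponent 2: the algebraic multiplicity is 2.

rank(A - I) = 3, so the eigenspace has dimension 4 - 3 = 1: the geometric multiplicity is 1.

Since 1 < 2, A is not diagonalizable.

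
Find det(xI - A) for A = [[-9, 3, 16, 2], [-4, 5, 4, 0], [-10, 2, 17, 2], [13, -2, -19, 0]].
xI - A = [[x + 9, -3, -16, -2], [4, x - 5, -4, 0], [10, -2, x - 17, -2], [-13, 2, 19, x]].

Expanding det(xI - A) along the first row:
det(xI - A) = + (x + 9)·det([[x - 5, -4, 0], [-2, x - 17, -2], [2, 19, x]]) - (-3)·det([[4, -4, 0], [10, x - 17, -2], [-13, 19, x]]) + (-16)·det([[4, x - 5, 0], [10, -2, -2], [-13, 2, x]]) - (-2)·det([[4, x - 5, -4], [10, -2, x - 17], [-13, 2, 19]]).

Evaluating gives χ_A(x) = x^4 - 13x^3 + 63x^2 - 135x + 108 = (x - 4)(x - 3)^3.

χ_A(x) = (x - 4)(x - 3)^3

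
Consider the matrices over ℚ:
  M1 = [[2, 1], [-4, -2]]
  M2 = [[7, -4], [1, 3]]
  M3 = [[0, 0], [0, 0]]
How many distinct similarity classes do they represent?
3 classes: {M1}, {M2}, {M3}

Characteristic polynomials: χ_{M1} = x^2, χ_{M2} = (x - 5)^2, χ_{M3} = x^2.

{M1}: invariant factors x^2.

{M2}: invariant factors (x - 5)^2.

{M3}: invariant factors x, x.

Matrices are similar if and only if their invariant-factor lists agree; the partition into similarity classes is {M1}, {M2}, {M3}.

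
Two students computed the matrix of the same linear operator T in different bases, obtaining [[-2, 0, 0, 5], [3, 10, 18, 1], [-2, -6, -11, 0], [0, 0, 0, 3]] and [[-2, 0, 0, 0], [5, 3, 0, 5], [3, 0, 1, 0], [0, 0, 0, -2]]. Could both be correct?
No.

Both have characteristic polynomial (x - 3)(x - 1)(x + 2)^2, but the minimal polynomial of A is (x - 3)(x - 1)(x + 2)^2 while the minimal polynomial of B is (x - 3)(x - 1)(x + 2). The minimal polynomial is a similarity invariant, so A and B are not similar.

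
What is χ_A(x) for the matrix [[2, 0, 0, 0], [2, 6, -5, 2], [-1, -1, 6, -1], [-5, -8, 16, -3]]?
χ_A(x) = (x - 3)^3(x - 2)

xI - A = [[x - 2, 0, 0, 0], [-2, x - 6, 5, -2], [1, 1, x - 6, 1], [5, 8, -16, x + 3]].

Expanding det(xI - A) along the first row:
det(xI - A) = + (x - 2)·det([[x - 6, 5, -2], [1, x - 6, 1], [8, -16, x + 3]]) - (0)·det([[-2, 5, -2], [1, x - 6, 1], [5, -16, x + 3]]) + (0)·det([[-2, x - 6, -2], [1, 1, 1], [5, 8, x + 3]]) - (0)·det([[-2, x - 6, 5], [1, 1, x - 6], [5, 8, -16]]).

Evaluating gives χ_A(x) = x^4 - 11x^3 + 45x^2 - 81x + 54 = (x - 3)^3(x - 2).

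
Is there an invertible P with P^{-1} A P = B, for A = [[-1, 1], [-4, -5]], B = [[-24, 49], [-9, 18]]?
Yes.

Two matrices over a field are similar if and only if they have the same invariant factors.

Both A and B have characteristic polynomial (x + 3)^2 and minimal polynomial (x + 3)^2. Computing further, both have invariant factors (x + 3)^2. Hence A and B are similar.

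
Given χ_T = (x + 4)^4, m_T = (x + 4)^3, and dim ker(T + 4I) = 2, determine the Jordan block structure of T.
Jordan blocks: (-4, 3), (-4, 1)

λ = -4: algebraic multiplicity 4 (exponent in χ_T), largest block size 3 (exponent in m_T), 2 blocks (geometric multiplicity). These force block sizes [3, 1].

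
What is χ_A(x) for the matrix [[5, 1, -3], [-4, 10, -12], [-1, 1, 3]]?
χ_A(x) = (x - 6)^3

xI - A = [[x - 5, -1, 3], [4, x - 10, 12], [1, -1, x - 3]].

Expanding det(xI - A) along the first row:
det(xI - A) = + (x - 5)·det([[x - 10, 12], [-1, x - 3]]) - (-1)·det([[4, 12], [1, x - 3]]) + (3)·det([[4, x - 10], [1, -1]]).

Evaluating gives χ_A(x) = x^3 - 18x^2 + 108x - 216 = (x - 6)^3.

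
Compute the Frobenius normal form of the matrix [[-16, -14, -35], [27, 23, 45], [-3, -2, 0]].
R = [[5, 0, 0], [0, 0, 15], [0, 1, 2]]

The invariant factors of A (the non-unit diagonal entries of the Smith normal form of xI - A over ℚ[x]) are x - 5, (x - 5)(x + 3), each dividing the next. The characteristic polynomial is their product, (x - 5)^2(x + 3).

The rational canonical form is the block-diagonal matrix of companion matrices C(f_i):
R = [[5, 0, 0], [0, 0, 15], [0, 1, 2]].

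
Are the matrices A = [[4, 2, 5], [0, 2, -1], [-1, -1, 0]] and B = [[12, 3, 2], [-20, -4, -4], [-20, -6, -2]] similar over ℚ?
No.

Both have characteristic polynomial (x - 2)^3, but the minimal polynomial of A is (x - 2)^3 while the minimal polynomial of B is (x - 2)^2. The minimal polynomial is a similarity invariant, so A and B are not similar.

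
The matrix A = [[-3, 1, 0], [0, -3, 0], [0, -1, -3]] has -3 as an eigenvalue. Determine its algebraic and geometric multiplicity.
algebraic multiplicity 3, geometric multiplicity 2

The characteristic polynomial is (x + 3)^3, so the factor x + 3 appears with exponent 3: the algebraic multiplicity is 3.

rank(A + 3I) = 1, so the eigenspace has dimension 3 - 1 = 2: the geometric multiplicity is 2.

Since 2 < 3, A is not diagonalizable.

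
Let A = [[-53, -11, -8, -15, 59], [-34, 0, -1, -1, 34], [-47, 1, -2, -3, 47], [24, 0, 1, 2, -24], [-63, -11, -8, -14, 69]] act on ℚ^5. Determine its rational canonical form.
R = [[6, 0, 0, 0, 0], [0, 0, 0, 0, 0], [0, 1, 0, 0, 0], [0, 0, 1, 0, -24], [0, 0, 0, 1, 10]]

The invariant factors of A (the non-unit diagonal entries of the Smith normal form of xI - A over ℚ[x]) are x - 6, x^2(x - 6)(x - 4), each dividing the next. The characteristic polynomial is their product, x^2(x - 6)^2(x - 4).

The rational canonical form is the block-diagonal matrix of companion matrices C(f_i):
R = [[6, 0, 0, 0, 0], [0, 0, 0, 0, 0], [0, 1, 0, 0, 0], [0, 0, 1, 0, -24], [0, 0, 0, 1, 10]].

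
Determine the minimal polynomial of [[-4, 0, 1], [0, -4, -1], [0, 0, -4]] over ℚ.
The characteristic polynomial factors as (x + 4)^3. The minimal polynomial is ∏(x - λ)^{k_λ} where k_λ is the size of the largest Jordan block at λ.

For λ = -4: rank(A + 4I) = 1, and the largest Jordan block has size 2 (the smallest k with rank((A + 4I)^k) = rank((A + 4I)^(k+1))).

So m_A(x) = (x + 4)^2.

m_A(x) = (x + 4)^2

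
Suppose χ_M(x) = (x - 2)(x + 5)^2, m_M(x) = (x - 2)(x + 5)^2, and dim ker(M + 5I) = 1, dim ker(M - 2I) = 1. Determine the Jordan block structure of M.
λ = -5: algebraic multiplicity 2 (exponent in χ_M), largest block size 2 (exponent in m_M), 1 block (geometric multiplicity). This forces block sizes [2].
λ = 2: algebraic multiplicity 1 (exponent in χ_M), largest block size 1 (exponent in m_M), 1 block (geometric multiplicity). This forces block sizes [1].

Jordan blocks: (-5, 2), (2, 1)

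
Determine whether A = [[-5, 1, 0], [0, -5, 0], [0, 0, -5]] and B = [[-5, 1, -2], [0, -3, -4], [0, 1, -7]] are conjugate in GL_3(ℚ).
Yes.

Two matrices over a field are similar if and only if they have the same invariant factors.

Both A and B have characteristic polynomial (x + 5)^3 and minimal polynomial (x + 5)^2. Computing further, both have invariant factors x + 5, (x + 5)^2. Hence A and B are similar.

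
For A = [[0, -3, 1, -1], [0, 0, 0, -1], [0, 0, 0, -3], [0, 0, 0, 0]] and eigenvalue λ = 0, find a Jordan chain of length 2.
v_1 = [[-4, 1, 4, 0]]^T, v_2 = [[1, 0, 0, 0]]^T

We seek v_1 ∈ ker(A^2) \ ker(A), then set v_{i+1} = A v_i.

One such chain is v_1 = [[-4, 1, 4, 0]]^T, v_2 = [[1, 0, 0, 0]]^T. Check: A v_2 = [[0, 0, 0, 0]]^T = 0.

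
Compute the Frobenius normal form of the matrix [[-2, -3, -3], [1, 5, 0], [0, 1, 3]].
The invariant factors of A (the non-unit diagonal entries of the Smith normal form of xI - A over ℚ[x]) are (x - 4)(x^2 - 2x - 6), each dividing the next. The characteristic polynomial is their product, (x - 4)(x^2 - 2x - 6).

The rational canonical form is the block-diagonal matrix of companion matrices C(f_i):
R = [[0, 0, -24], [1, 0, -2], [0, 1, 6]].

Note the characteristic polynomial does not split into linear factors over ℚ, so A has no Jordan form over ℚ; the rational canonical form exists over any field.

R = [[0, 0, -24], [1, 0, -2], [0, 1, 6]]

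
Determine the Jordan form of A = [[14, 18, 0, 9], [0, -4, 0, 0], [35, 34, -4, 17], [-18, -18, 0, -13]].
The characteristic polynomial is det(xI - A) = (x - 5)(x + 4)^3, so the eigenvalues are -4 (algebraic multiplicity 3), 5 (algebraic multiplicity 1).

For λ = -4: rank(A + 4I) = 2, rank((A + 4I)^2) = 1. The eigenspace has dimension 4 - 2 = 2, so there are 2 Jordan blocks; the rank sequence gives block sizes [2, 1].

For λ = 5: algebraic multiplicity 1 gives one 1×1 block.

Assembling the blocks gives the Jordan form J above.

J = [[-4, 1, 0, 0], [0, -4, 0, 0], [0, 0, -4, 0], [0, 0, 0, 5]]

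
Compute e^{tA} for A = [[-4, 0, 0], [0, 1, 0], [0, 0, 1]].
e^{tA} = [[e^{-4*t}, 0, 0], [0, e^{t}, 0], [0, 0, e^{t}]]

A has Jordan form J = [[-4, 0, 0], [0, 1, 0], [0, 0, 1]] with A = PJP^{-1}, so e^{tA} = P e^{tJ} P^{-1}.

For a Jordan block J_k(λ), e^{tJ_k(λ)} = e^{λt} · (I + tN + t^2 N^2/2! + ... + t^{k-1} N^{k-1}/(k-1)!) where N is the nilpotent superdiagonal part.

Assembling the blocks and conjugating back gives the entries of e^{tA} as shown above.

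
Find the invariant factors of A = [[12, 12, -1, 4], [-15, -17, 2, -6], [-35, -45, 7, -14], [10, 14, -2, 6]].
x - 2, (x - 2)^3

The Jordan structure of A has elementary divisors (x - 2)^3, (x - 2). Arranging the block sizes at each eigenvalue in decreasing order and taking row products gives the invariant factors.

Invariant factors (smallest first, each dividing the next): x - 2, (x - 2)^3.

Check: the last factor (x - 2)^3 is the minimal polynomial, and the product (x - 2)^4 is the characteristic polynomial.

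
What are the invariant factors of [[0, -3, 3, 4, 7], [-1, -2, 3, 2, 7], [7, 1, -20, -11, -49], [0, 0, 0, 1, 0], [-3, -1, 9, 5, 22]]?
x - 1, (x - 1)^2(x + 1)^2

The Jordan structure of A has elementary divisors (x + 1)^2, (x - 1)^2, (x - 1). Arranging the block sizes at each eigenvalue in decreasing order and taking row products gives the invariant factors.

Invariant factors (smallest first, each dividing the next): x - 1, (x - 1)^2(x + 1)^2.

Check: the last factor (x - 1)^2(x + 1)^2 is the minimal polynomial, and the product (x - 1)^3(x + 1)^2 is the characteristic polynomial.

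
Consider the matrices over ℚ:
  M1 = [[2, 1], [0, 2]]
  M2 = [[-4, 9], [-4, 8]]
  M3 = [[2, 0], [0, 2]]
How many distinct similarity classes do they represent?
Characteristic polynomials: χ_{M1} = (x - 2)^2, χ_{M2} = (x - 2)^2, χ_{M3} = (x - 2)^2.

{M1, M2}: invariant factors (x - 2)^2.

{M3}: invariant factors x - 2, x - 2.

Matrices are similar if and only if their invariant-factor lists agree; the partition into similarity classes is {M1, M2}, {M3}.

2 classes: {M1, M2}, {M3}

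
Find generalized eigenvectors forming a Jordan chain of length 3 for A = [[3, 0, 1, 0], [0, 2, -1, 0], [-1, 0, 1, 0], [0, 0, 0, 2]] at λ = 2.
We seek v_1 ∈ ker((A - 2I)^3) \ ker((A - 2I)^2), then set v_{i+1} = (A - 2I) v_i.

One such chain is v_1 = [[0, 0, 1, 0]]^T, v_2 = [[1, -1, -1, 0]]^T, v_3 = [[0, 1, 0, 0]]^T. Check: (A - 2I) v_3 = [[0, 0, 0, 0]]^T = 0.

v_1 = [[0, 0, 1, 0]]^T, v_2 = [[1, -1, -1, 0]]^T, v_3 = [[0, 1, 0, 0]]^T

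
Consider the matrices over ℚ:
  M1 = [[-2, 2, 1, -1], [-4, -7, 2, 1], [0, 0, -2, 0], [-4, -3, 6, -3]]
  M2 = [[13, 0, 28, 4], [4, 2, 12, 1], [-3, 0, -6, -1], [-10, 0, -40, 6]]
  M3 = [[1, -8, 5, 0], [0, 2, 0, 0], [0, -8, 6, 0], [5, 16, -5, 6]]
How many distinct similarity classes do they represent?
3 classes: {M1}, {M2}, {M3}

Characteristic polynomials: χ_{M1} = (x + 2)(x + 4)^3, χ_{M2} = (x - 6)^2(x - 2)(x - 1), χ_{M3} = (x - 6)^2(x - 2)(x - 1).

{M1}: invariant factors (x + 2)(x + 4)^3.

{M2}: invariant factors (x - 6)^2(x - 2)(x - 1).

{M3}: invariant factors x - 6, (x - 6)(x - 2)(x - 1).

Matrices are similar if and only if their invariant-factor lists agree; the partition into similarity classes is {M1}, {M2}, {M3}.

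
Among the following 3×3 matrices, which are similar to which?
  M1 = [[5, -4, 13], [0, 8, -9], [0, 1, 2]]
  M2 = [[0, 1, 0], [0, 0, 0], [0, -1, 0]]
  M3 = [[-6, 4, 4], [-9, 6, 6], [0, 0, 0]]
2 classes: {M1}, {M2, M3}

Characteristic polynomials: χ_{M1} = (x - 5)^3, χ_{M2} = x^3, χ_{M3} = x^3.

{M1}: invariant factors (x - 5)^3.

{M2, M3}: invariant factors x, x^2.

Matrices are similar if and only if their invariant-factor lists agree; the partition into similarity classes is {M1}, {M2, M3}.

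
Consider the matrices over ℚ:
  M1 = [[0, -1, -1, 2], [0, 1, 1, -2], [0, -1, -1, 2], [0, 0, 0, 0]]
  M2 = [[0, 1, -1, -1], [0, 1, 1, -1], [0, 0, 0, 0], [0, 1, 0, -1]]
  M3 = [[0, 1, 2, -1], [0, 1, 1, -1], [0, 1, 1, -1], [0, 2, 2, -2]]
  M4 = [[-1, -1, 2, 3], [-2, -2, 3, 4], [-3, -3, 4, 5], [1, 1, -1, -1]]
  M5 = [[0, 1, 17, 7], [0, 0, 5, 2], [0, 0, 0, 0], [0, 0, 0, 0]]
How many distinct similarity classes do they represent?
2 classes: {M1}, {M2, M3, M4, M5}

Characteristic polynomials: χ_{M1} = x^4, χ_{M2} = x^4, χ_{M3} = x^4, χ_{M4} = x^4, χ_{M5} = x^4.

{M1}: invariant factors x, x, x^2.

{M2, M3, M4, M5}: invariant factors x, x^3.

Matrices are similar if and only if their invariant-factor lists agree; the partition into similarity classes is {M1}, {M2, M3, M4, M5}.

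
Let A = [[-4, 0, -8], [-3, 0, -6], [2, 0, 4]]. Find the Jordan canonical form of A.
J = [[0, 1, 0], [0, 0, 0], [0, 0, 0]]

The characteristic polynomial is det(xI - A) = x^3, so the eigenvalues are 0 (algebraic multiplicity 3).

For λ = 0: rank(A) = 1, rank(A^2) = 0. The eigenspace has dimension 3 - 1 = 2, so there are 2 Jordan blocks; the rank sequence gives block sizes [2, 1].

Assembling the blocks gives the Jordan form J above.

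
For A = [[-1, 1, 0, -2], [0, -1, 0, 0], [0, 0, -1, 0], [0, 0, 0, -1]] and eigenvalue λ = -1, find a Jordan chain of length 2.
v_1 = [[0, 1, 0, 0]]^T, v_2 = [[1, 0, 0, 0]]^T

We seek v_1 ∈ ker((A + I)^2) \ ker(A + I), then set v_{i+1} = (A + I) v_i.

One such chain is v_1 = [[0, 1, 0, 0]]^T, v_2 = [[1, 0, 0, 0]]^T. Check: (A + I) v_2 = [[0, 0, 0, 0]]^T = 0.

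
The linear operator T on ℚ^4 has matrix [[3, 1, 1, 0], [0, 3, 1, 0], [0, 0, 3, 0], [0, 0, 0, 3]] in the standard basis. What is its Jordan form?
J = [[3, 1, 0, 0], [0, 3, 1, 0], [0, 0, 3, 0], [0, 0, 0, 3]]

The characteristic polynomial is det(xI - A) = (x - 3)^4, so the eigenvalues are 3 (algebraic multiplicity 4).

For λ = 3: rank(A - 3I) = 2, rank((A - 3I)^2) = 1, rank((A - 3I)^3) = 0. The eigenspace has dimension 4 - 2 = 2, so there are 2 Jordan blocks; the rank sequence gives block sizes [3, 1].

Assembling the blocks gives the Jordan form J above.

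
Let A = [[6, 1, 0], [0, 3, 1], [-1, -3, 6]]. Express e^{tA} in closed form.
A has Jordan form J = [[5, 1, 0], [0, 5, 1], [0, 0, 5]] with A = PJP^{-1}, so e^{tA} = P e^{tJ} P^{-1}.

For a Jordan block J_k(λ), e^{tJ_k(λ)} = e^{λt} · (I + tN + t^2 N^2/2! + ... + t^{k-1} N^{k-1}/(k-1)!) where N is the nilpotent superdiagonal part.

Assembling the blocks and conjugating back gives the entries of e^{tA} as shown above.

e^{tA} = [[(t^2/2 + t + 1)*e^{5*t}, t*(2 - t)*e^{5*t}/2, t^2*e^{5*t}/2], [-t^2*e^{5*t}/2, (t^2 - 4*t + 2)*e^{5*t}/2, t*(2 - t)*e^{5*t}/2], [t*(-t - 1)*e^{5*t}, t*(t - 3)*e^{5*t}, (-t^2 + t + 1)*e^{5*t}]]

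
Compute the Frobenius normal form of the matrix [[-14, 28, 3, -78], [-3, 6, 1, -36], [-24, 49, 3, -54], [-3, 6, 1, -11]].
The invariant factors of A (the non-unit diagonal entries of the Smith normal form of xI - A over ℚ[x]) are x + 5, (x + 1)(x + 5)^2, each dividing the next. The characteristic polynomial is their product, (x + 1)(x + 5)^3.

The rational canonical form is the block-diagonal matrix of companion matrices C(f_i):
R = [[-5, 0, 0, 0], [0, 0, 0, -25], [0, 1, 0, -35], [0, 0, 1, -11]].

R = [[-5, 0, 0, 0], [0, 0, 0, -25], [0, 1, 0, -35], [0, 0, 1, -11]]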